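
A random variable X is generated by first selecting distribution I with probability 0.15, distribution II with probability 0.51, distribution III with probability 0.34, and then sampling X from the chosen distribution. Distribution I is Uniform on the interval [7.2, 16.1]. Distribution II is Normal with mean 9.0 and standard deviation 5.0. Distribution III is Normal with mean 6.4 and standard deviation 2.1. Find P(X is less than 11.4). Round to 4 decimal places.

Conditional on each component, P(X < 11.4): I: 0.47191; II: 0.684386; III: 0.991366.
By total probability, P(X < 11.4) = 0.15·0.47191 + 0.51·0.684386 + 0.34·0.991366 = 0.756888.

0.7569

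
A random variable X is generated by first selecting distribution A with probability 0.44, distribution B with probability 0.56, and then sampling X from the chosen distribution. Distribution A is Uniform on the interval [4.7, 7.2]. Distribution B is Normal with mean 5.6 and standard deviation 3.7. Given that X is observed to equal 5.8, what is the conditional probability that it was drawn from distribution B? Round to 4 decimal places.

Likelihoods f(5.8 | ·): A: 0.4; B: 0.107665.
Posterior ∝ prior × likelihood. Numerator for B: 0.56·0.107665 = 0.0602923.
Normalizing constant: 0.44·0.4 + 0.56·0.107665 = 0.236292.
P(B | observation) = 0.0602923 / 0.236292 = 0.25516.

0.2552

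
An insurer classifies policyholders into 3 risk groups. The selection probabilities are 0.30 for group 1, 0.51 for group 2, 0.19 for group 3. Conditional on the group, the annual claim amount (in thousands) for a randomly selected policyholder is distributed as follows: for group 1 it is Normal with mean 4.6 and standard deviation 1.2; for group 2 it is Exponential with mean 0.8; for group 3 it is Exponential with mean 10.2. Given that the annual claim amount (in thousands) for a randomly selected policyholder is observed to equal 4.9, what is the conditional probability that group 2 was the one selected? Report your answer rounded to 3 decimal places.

0.013

Likelihoods f(4.9 | ·): 1: 0.322223; 2: 0.00273436; 3: 0.0606413.
Posterior ∝ prior × likelihood. Numerator for 2: 0.51·0.00273436 = 0.00139453.
Normalizing constant: 0.3·0.322223 + 0.51·0.00273436 + 0.19·0.0606413 = 0.109583.
P(2 | observation) = 0.00139453 / 0.109583 = 0.0127257.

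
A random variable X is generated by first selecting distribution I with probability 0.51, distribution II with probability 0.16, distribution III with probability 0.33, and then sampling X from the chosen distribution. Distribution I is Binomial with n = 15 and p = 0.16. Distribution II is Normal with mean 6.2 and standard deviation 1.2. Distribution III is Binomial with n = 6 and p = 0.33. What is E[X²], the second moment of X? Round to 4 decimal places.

12.0781

For each component E[X²] = Var + (mean)², giving I: 7.776; II: 39.88; III: 5.247.
Overall E[X²] = 0.51·7.776 + 0.16·39.88 + 0.33·5.247 = 12.0781.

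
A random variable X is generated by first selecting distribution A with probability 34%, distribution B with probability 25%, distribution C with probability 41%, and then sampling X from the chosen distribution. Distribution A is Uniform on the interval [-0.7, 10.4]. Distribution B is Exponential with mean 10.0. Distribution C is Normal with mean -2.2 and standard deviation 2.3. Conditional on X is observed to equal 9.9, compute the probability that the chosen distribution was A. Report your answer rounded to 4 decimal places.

Likelihoods f(9.9 | ·): A: 0.0900901; B: 0.0371577; C: 1.69532e-07.
Posterior ∝ prior × likelihood. Numerator for A: 0.34·0.0900901 = 0.0306306.
Normalizing constant: 0.34·0.0900901 + 0.25·0.0371577 + 0.41·1.69532e-07 = 0.0399201.
P(A | observation) = 0.0306306 / 0.0399201 = 0.767298.

0.7673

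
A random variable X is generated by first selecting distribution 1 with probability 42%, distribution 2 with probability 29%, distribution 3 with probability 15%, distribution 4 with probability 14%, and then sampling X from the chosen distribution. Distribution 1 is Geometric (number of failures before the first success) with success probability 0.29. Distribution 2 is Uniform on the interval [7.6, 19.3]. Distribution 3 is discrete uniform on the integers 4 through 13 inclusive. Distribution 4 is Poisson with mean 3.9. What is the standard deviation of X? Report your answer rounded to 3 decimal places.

Per component, 1: μ=2.44828, E[X²]=14.4364; 2: μ=13.45, E[X²]=192.31; 3: μ=8.5, E[X²]=80.5; 4: μ=3.9, E[X²]=19.11.
E[X] = 0.42·2.44828 + 0.29·13.45 + 0.15·8.5 + 0.14·3.9 = 6.74978.
E[X²] = 0.42·14.4364 + 0.29·192.31 + 0.15·80.5 + 0.14·19.11 = 76.5836.
Var(X) = E[X²] − (E[X])² = 76.5836 − 45.5595 = 31.0241.
SD(X) = √31.0241 = 5.56993.

5.570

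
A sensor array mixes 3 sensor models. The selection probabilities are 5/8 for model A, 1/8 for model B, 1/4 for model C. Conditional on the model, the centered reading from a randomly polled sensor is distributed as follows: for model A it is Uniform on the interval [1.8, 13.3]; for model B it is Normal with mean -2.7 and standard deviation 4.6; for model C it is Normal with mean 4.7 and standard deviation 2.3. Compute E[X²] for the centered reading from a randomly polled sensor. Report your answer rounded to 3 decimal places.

52.916

For each component E[X²] = Var + (mean)², giving A: 68.0233; B: 28.45; C: 27.38.
Overall E[X²] = 0.625·68.0233 + 0.125·28.45 + 0.25·27.38 = 52.9158.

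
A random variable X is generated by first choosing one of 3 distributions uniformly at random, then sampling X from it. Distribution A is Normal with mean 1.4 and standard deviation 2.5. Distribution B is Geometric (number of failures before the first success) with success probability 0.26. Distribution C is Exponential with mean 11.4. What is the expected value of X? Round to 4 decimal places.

Component means — A: 1.4; B: 2.84615; C: 11.4.
E[X] = 0.333333·1.4 + 0.333333·2.84615 + 0.333333·11.4 = 5.21538.

5.2154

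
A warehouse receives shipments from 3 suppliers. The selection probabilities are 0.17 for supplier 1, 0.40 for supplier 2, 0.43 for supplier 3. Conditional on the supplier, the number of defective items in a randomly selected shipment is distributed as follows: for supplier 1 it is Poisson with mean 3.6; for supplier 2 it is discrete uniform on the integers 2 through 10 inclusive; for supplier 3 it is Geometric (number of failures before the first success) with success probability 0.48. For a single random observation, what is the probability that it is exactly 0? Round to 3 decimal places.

Conditional on each supplier, P(X = 0): 1: 0.0273237; 2: 0; 3: 0.48.
By total probability, P(X = 0) = 0.17·0.0273237 + 0.4·0 + 0.43·0.48 = 0.211045.

0.211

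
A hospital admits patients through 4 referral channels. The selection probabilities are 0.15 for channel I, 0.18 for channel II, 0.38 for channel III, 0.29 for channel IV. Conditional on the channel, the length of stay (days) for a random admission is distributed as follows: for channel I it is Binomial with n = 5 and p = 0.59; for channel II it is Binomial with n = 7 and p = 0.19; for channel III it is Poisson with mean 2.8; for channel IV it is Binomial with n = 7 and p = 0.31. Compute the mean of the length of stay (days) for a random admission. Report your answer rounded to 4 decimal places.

Component means — I: 2.95; II: 1.33; III: 2.8; IV: 2.17.
E[X] = 0.15·2.95 + 0.18·1.33 + 0.38·2.8 + 0.29·2.17 = 2.3752.

2.3752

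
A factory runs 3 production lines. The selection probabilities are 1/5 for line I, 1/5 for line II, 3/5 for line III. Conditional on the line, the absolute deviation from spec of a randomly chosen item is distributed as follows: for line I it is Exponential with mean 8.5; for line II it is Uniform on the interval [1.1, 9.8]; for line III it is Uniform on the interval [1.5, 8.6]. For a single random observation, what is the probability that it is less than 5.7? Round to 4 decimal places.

0.5584

Conditional on each line, P(X < 5.7): I: 0.488592; II: 0.528736; III: 0.591549.
By total probability, P(X < 5.7) = 0.2·0.488592 + 0.2·0.528736 + 0.6·0.591549 = 0.558395.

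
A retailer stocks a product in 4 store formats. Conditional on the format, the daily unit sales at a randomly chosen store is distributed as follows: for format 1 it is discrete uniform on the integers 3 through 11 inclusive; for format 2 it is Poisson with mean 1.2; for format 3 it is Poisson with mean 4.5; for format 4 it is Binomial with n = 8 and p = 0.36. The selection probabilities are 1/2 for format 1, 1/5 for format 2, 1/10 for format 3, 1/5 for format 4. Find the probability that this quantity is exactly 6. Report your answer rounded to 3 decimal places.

Conditional on each format, P(X = 6): 1: 0.111111; 2: 0.00124911; 3: 0.12812; 4: 0.0249651.
By total probability, P(X = 6) = 0.5·0.111111 + 0.2·0.00124911 + 0.1·0.12812 + 0.2·0.0249651 = 0.0736104.

0.074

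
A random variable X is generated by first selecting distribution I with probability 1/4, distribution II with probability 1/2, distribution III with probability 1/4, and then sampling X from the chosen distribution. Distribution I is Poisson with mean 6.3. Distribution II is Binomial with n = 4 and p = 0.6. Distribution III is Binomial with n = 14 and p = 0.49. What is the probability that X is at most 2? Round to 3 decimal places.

Conditional on each component, P(X ≤ 2): I: 0.0498465; II: 0.5248; III: 0.00792893.
By total probability, P(X ≤ 2) = 0.25·0.0498465 + 0.5·0.5248 + 0.25·0.00792893 = 0.276844.

0.277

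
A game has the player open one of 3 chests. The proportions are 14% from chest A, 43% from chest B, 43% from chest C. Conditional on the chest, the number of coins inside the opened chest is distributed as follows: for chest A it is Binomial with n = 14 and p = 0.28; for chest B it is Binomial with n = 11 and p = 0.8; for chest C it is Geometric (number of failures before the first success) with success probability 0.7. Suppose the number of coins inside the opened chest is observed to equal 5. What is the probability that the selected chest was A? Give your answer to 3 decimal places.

Likelihoods P(X=5 | ·): A: 0.179162; B: 0.00968884; C: 0.001701.
Posterior ∝ prior × likelihood. Numerator for A: 0.14·0.179162 = 0.0250827.
Normalizing constant: 0.14·0.179162 + 0.43·0.00968884 + 0.43·0.001701 = 0.0299804.
P(A | observation) = 0.0250827 / 0.0299804 = 0.836639.

0.837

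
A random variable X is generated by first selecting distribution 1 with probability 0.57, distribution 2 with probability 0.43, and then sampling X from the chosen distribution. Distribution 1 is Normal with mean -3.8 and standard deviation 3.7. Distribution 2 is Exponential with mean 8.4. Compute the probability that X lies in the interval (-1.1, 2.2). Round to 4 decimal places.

0.2019

Conditional on each component, P(-1.1 < X < 2.2): 1: 0.180336; 2: 0.230416.
By total probability, P(-1.1 < X < 2.2) = 0.57·0.180336 + 0.43·0.230416 = 0.20187.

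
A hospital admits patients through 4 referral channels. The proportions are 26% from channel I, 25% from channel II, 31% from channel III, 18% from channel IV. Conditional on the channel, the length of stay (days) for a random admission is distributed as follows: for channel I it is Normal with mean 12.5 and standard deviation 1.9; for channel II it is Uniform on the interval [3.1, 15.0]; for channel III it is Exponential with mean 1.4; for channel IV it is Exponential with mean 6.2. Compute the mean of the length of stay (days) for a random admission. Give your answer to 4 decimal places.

Component means — I: 12.5; II: 9.05; III: 1.4; IV: 6.2.
E[X] = 0.26·12.5 + 0.25·9.05 + 0.31·1.4 + 0.18·6.2 = 7.0625.

7.0625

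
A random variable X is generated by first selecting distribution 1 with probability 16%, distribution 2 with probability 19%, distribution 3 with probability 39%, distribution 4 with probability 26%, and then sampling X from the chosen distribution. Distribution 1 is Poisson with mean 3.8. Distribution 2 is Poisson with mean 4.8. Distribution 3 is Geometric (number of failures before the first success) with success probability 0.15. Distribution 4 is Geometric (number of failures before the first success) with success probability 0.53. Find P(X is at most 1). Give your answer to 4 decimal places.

Conditional on each component, P(X ≤ 1): 1: 0.10738; 2: 0.0477325; 3: 0.2775; 4: 0.7791.
By total probability, P(X ≤ 1) = 0.16·0.10738 + 0.19·0.0477325 + 0.39·0.2775 + 0.26·0.7791 = 0.337041.

0.3370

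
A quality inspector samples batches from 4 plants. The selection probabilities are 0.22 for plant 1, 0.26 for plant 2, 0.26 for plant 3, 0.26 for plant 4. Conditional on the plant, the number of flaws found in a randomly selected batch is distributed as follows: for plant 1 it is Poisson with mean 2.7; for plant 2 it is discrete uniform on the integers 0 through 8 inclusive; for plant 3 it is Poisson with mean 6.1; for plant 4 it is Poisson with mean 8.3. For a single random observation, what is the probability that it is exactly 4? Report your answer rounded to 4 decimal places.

0.1080

Conditional on each plant, P(X = 4): 1: 0.148816; 2: 0.111111; 3: 0.129393; 4: 0.0491425.
By total probability, P(X = 4) = 0.22·0.148816 + 0.26·0.111111 + 0.26·0.129393 + 0.26·0.0491425 = 0.108048.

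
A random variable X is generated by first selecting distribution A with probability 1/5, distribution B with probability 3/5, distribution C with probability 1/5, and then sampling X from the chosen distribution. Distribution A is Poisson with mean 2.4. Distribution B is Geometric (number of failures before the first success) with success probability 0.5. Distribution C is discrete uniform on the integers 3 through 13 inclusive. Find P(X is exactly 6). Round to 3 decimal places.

Conditional on each component, P(X = 6): A: 0.0240784; B: 0.0078125; C: 0.0909091.
By total probability, P(X = 6) = 0.2·0.0240784 + 0.6·0.0078125 + 0.2·0.0909091 = 0.027685.

0.028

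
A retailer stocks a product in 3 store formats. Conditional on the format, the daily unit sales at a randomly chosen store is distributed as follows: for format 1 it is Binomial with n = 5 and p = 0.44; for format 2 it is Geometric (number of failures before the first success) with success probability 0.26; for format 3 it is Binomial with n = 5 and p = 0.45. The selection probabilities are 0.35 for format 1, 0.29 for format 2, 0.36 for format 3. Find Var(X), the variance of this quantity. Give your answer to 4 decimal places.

Per component, 1: μ=2.2, E[X²]=6.072; 2: μ=2.84615, E[X²]=19.0473; 3: μ=2.25, E[X²]=6.3.
E[X] = 0.35·2.2 + 0.29·2.84615 + 0.36·2.25 = 2.40538.
E[X²] = 0.35·6.072 + 0.29·19.0473 + 0.36·6.3 = 9.91693.
Var(X) = E[X²] − (E[X])² = 9.91693 − 5.78588 = 4.13105.

4.1311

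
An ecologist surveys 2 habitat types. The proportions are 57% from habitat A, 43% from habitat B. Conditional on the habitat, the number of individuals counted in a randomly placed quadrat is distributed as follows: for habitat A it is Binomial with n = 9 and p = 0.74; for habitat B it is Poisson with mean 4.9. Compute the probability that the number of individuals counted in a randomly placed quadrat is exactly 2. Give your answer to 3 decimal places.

Conditional on each habitat, P(X = 2): A: 0.00158336; B: 0.0893962.
By total probability, P(X = 2) = 0.57·0.00158336 + 0.43·0.0893962 = 0.0393429.

0.039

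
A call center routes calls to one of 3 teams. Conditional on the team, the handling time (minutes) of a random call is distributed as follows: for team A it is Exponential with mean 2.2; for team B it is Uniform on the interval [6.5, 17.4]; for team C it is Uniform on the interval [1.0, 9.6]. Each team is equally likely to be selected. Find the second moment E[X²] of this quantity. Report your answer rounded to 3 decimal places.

For each component E[X²] = Var + (mean)², giving A: 9.68; B: 152.703; C: 34.2533.
Overall E[X²] = 0.333333·9.68 + 0.333333·152.703 + 0.333333·34.2533 = 65.5456.

65.546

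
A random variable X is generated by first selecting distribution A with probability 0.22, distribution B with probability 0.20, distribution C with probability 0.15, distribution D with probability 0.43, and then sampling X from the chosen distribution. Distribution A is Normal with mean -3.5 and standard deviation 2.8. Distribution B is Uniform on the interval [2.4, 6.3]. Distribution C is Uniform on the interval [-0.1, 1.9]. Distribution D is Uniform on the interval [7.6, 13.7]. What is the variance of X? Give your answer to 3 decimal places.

Per component, A: μ=-3.5, E[X²]=20.09; B: μ=4.35, E[X²]=20.19; C: μ=0.9, E[X²]=1.14333; D: μ=10.65, E[X²]=116.523.
E[X] = 0.22·-3.5 + 0.2·4.35 + 0.15·0.9 + 0.43·10.65 = 4.8145.
E[X²] = 0.22·20.09 + 0.2·20.19 + 0.15·1.14333 + 0.43·116.523 = 58.7343.
Var(X) = E[X²] − (E[X])² = 58.7343 − 23.1794 = 35.5549.

35.555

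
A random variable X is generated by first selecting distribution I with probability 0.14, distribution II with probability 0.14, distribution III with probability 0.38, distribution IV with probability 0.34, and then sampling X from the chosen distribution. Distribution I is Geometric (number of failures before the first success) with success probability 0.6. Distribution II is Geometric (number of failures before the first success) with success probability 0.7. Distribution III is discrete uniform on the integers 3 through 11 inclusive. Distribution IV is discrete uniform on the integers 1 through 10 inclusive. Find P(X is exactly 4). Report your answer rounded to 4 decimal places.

0.0792

Conditional on each component, P(X = 4): I: 0.01536; II: 0.00567; III: 0.111111; IV: 0.1.
By total probability, P(X = 4) = 0.14·0.01536 + 0.14·0.00567 + 0.38·0.111111 + 0.34·0.1 = 0.0791664.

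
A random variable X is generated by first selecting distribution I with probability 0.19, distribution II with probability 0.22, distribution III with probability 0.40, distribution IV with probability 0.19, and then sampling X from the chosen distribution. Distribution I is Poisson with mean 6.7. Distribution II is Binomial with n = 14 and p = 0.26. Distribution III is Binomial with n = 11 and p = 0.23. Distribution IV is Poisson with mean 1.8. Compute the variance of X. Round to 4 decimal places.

5.8570

Per component, I: μ=6.7, E[X²]=51.59; II: μ=3.64, E[X²]=15.9432; III: μ=2.53, E[X²]=8.349; IV: μ=1.8, E[X²]=5.04.
E[X] = 0.19·6.7 + 0.22·3.64 + 0.4·2.53 + 0.19·1.8 = 3.4278.
E[X²] = 0.19·51.59 + 0.22·15.9432 + 0.4·8.349 + 0.19·5.04 = 17.6068.
Var(X) = E[X²] − (E[X])² = 17.6068 − 11.7498 = 5.85699.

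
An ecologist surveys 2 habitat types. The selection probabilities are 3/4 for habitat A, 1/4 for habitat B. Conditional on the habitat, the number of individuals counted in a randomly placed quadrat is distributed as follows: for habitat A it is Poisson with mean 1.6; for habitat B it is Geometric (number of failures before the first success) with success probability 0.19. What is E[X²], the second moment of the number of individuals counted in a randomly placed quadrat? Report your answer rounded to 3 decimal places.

For each component E[X²] = Var + (mean)², giving A: 4.16; B: 40.6122.
Overall E[X²] = 0.75·4.16 + 0.25·40.6122 = 13.273.

13.273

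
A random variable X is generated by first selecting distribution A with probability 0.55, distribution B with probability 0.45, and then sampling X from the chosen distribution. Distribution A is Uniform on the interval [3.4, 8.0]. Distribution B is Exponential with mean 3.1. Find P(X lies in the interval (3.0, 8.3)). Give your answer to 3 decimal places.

0.690

Conditional on each component, P(3.0 < X < 8.3): A: 1; B: 0.3112.
By total probability, P(3.0 < X < 8.3) = 0.55·1 + 0.45·0.3112 = 0.69004.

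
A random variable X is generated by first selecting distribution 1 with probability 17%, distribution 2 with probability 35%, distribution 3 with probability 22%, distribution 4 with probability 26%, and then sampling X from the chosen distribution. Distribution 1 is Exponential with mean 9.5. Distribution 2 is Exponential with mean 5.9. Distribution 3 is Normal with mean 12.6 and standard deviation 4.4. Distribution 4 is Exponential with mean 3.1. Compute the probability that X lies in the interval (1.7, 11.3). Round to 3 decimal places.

0.528

Conditional on each component, P(1.7 < X < 11.3): 1: 0.531768; 2: 0.602356; 3: 0.377204; 4: 0.551764.
By total probability, P(1.7 < X < 11.3) = 0.17·0.531768 + 0.35·0.602356 + 0.22·0.377204 + 0.26·0.551764 = 0.527669.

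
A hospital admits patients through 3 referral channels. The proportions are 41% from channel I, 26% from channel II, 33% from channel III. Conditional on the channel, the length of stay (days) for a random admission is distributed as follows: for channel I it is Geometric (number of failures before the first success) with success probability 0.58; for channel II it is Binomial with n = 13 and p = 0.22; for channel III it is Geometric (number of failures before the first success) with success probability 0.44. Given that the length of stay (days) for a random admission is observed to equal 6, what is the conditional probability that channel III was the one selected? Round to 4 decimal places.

Likelihoods P(X=6 | ·): I: 0.00318364; II: 0.0341756; III: 0.01357.
Posterior ∝ prior × likelihood. Numerator for III: 0.33·0.01357 = 0.00447811.
Normalizing constant: 0.41·0.00318364 + 0.26·0.0341756 + 0.33·0.01357 = 0.014669.
P(III | observation) = 0.00447811 / 0.014669 = 0.305276.

0.3053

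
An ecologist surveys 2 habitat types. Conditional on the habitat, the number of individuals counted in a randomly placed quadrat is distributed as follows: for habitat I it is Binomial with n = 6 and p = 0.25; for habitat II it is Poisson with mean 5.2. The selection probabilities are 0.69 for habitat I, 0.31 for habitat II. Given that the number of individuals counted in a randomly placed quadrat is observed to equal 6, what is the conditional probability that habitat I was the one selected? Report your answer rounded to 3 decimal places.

Likelihoods P(X=6 | ·): I: 0.000244141; II: 0.15148.
Posterior ∝ prior × likelihood. Numerator for I: 0.69·0.000244141 = 0.000168457.
Normalizing constant: 0.69·0.000244141 + 0.31·0.15148 = 0.0471274.
P(I | observation) = 0.000168457 / 0.0471274 = 0.00357451.

0.004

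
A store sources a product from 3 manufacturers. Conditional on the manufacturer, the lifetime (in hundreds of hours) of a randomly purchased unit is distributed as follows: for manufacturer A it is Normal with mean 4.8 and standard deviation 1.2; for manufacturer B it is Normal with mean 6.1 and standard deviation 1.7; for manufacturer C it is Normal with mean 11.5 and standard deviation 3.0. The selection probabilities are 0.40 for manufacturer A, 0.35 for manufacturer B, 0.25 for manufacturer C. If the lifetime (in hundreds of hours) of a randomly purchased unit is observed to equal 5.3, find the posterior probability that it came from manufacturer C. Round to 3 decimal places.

Likelihoods f(5.3 | ·): A: 0.30481; B: 0.210074; C: 0.0157155.
Posterior ∝ prior × likelihood. Numerator for C: 0.25·0.0157155 = 0.00392888.
Normalizing constant: 0.4·0.30481 + 0.35·0.210074 + 0.25·0.0157155 = 0.199379.
P(C | observation) = 0.00392888 / 0.199379 = 0.0197056.

0.020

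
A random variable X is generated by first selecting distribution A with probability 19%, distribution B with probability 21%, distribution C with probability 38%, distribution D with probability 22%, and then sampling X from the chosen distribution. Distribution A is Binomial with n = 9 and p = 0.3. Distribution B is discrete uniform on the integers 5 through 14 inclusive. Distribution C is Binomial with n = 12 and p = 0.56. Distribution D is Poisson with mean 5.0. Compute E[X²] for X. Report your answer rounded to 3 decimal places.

47.313

For each component E[X²] = Var + (mean)², giving A: 9.18; B: 98.5; C: 48.1152; D: 30.
Overall E[X²] = 0.19·9.18 + 0.21·98.5 + 0.38·48.1152 + 0.22·30 = 47.313.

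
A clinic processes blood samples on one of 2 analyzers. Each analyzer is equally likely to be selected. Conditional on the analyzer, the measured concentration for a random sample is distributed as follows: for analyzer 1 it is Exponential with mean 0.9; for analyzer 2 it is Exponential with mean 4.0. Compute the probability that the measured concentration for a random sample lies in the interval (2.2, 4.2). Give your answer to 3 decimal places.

0.152

Conditional on each analyzer, P(2.2 < X < 4.2): 1: 0.0773708; 2: 0.227012.
By total probability, P(2.2 < X < 4.2) = 0.5·0.0773708 + 0.5·0.227012 = 0.152191.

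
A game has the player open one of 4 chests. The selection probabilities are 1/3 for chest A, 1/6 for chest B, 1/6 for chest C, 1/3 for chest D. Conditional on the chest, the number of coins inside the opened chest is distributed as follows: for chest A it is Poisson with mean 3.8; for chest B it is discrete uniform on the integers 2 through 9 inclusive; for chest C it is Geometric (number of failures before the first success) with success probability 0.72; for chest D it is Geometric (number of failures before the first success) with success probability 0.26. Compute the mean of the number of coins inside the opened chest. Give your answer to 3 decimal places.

3.197

Component means — A: 3.8; B: 5.5; C: 0.388889; D: 2.84615.
E[X] = 0.333333·3.8 + 0.166667·5.5 + 0.166667·0.388889 + 0.333333·2.84615 = 3.19687.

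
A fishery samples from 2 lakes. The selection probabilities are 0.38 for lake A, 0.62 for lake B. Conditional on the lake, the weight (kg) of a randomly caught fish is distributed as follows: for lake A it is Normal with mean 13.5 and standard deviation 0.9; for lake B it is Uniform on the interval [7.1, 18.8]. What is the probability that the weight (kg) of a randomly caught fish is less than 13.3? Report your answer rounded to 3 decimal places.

0.485

Conditional on each lake, P(X < 13.3): A: 0.41207; B: 0.529915.
By total probability, P(X < 13.3) = 0.38·0.41207 + 0.62·0.529915 = 0.485134.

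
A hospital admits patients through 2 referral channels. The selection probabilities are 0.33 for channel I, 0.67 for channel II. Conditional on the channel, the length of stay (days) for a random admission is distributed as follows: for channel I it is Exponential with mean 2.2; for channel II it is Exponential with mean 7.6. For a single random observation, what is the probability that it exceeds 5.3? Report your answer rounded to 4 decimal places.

Conditional on each channel, P(X > 5.3): I: 0.089897; II: 0.497894.
By total probability, P(X > 5.3) = 0.33·0.089897 + 0.67·0.497894 = 0.363255.

0.3633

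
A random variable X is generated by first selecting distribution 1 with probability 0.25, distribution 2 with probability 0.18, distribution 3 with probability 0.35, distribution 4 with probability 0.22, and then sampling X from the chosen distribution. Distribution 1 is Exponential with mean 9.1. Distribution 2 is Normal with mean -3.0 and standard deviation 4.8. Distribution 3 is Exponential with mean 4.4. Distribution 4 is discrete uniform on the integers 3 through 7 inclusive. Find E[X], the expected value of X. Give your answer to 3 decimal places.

4.375

Component means — 1: 9.1; 2: -3; 3: 4.4; 4: 5.
E[X] = 0.25·9.1 + 0.18·-3 + 0.35·4.4 + 0.22·5 = 4.375.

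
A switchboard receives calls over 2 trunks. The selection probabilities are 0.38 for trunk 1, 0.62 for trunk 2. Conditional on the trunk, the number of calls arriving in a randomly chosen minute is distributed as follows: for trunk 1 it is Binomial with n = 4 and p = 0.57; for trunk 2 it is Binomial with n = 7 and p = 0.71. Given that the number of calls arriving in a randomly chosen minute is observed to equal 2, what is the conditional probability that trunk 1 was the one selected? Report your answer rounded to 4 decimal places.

Likelihoods P(X=2 | ·): 1: 0.360444; 2: 0.0217133.
Posterior ∝ prior × likelihood. Numerator for 1: 0.38·0.360444 = 0.136969.
Normalizing constant: 0.38·0.360444 + 0.62·0.0217133 = 0.150431.
P(1 | observation) = 0.136969 / 0.150431 = 0.910509.

0.9105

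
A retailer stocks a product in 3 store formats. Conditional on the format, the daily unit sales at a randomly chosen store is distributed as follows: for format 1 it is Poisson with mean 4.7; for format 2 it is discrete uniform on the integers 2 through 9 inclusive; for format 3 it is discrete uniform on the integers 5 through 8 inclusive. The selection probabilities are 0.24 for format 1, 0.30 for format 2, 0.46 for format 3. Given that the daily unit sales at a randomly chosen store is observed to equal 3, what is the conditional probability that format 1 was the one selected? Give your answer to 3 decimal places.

0.502

Likelihoods P(X=3 | ·): 1: 0.157383; 2: 0.125; 3: 0.
Posterior ∝ prior × likelihood. Numerator for 1: 0.24·0.157383 = 0.037772.
Normalizing constant: 0.24·0.157383 + 0.3·0.125 + 0.46·0 = 0.075272.
P(1 | observation) = 0.037772 / 0.075272 = 0.501807.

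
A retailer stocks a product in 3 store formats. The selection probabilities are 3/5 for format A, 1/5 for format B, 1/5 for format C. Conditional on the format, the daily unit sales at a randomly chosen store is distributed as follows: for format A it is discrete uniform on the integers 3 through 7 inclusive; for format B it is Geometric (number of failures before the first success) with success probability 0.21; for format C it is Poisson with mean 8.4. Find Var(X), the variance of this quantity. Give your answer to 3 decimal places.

8.894

Per component, A: μ=5, E[X²]=27; B: μ=3.7619, E[X²]=32.0658; C: μ=8.4, E[X²]=78.96.
E[X] = 0.6·5 + 0.2·3.7619 + 0.2·8.4 = 5.43238.
E[X²] = 0.6·27 + 0.2·32.0658 + 0.2·78.96 = 38.4052.
Var(X) = E[X²] − (E[X])² = 38.4052 − 29.5108 = 8.89439.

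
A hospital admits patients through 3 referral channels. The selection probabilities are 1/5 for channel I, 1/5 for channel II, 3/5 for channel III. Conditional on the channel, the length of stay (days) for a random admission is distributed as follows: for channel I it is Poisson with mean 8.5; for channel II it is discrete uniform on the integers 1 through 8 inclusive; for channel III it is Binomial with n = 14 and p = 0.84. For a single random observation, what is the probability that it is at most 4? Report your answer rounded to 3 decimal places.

0.115

Conditional on each channel, P(X ≤ 4): I: 0.074364; II: 0.5; III: 5.87778e-06.
By total probability, P(X ≤ 4) = 0.2·0.074364 + 0.2·0.5 + 0.6·5.87778e-06 = 0.114876.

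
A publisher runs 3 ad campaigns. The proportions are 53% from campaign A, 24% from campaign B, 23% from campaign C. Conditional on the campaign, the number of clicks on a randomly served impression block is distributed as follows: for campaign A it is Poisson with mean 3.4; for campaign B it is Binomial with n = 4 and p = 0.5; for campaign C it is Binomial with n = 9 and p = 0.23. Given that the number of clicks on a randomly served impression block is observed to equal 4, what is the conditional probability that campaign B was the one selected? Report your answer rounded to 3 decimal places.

Likelihoods P(X=4 | ·): A: 0.185825; B: 0.0625; C: 0.0954411.
Posterior ∝ prior × likelihood. Numerator for B: 0.24·0.0625 = 0.015.
Normalizing constant: 0.53·0.185825 + 0.24·0.0625 + 0.23·0.0954411 = 0.135438.
P(B | observation) = 0.015 / 0.135438 = 0.110751.

0.111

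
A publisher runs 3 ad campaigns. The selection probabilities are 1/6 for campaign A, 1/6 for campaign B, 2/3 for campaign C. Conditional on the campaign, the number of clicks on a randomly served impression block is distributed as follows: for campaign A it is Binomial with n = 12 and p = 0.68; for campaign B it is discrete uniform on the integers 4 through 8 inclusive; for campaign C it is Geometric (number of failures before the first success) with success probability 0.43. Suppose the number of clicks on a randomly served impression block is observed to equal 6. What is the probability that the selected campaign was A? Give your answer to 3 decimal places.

Likelihoods P(X=6 | ·): A: 0.0980901; B: 0.2; C: 0.0147475.
Posterior ∝ prior × likelihood. Numerator for A: 0.166667·0.0980901 = 0.0163484.
Normalizing constant: 0.166667·0.0980901 + 0.166667·0.2 + 0.666667·0.0147475 = 0.0595133.
P(A | observation) = 0.0163484 / 0.0595133 = 0.274701.

0.275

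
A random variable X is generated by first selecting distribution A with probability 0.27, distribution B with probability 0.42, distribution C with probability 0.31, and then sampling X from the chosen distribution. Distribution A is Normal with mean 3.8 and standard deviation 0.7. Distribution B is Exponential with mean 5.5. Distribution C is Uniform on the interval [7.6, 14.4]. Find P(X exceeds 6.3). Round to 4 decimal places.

0.4436

Conditional on each component, P(X > 6.3): A: 0.00017752; B: 0.318079; C: 1.
By total probability, P(X > 6.3) = 0.27·0.00017752 + 0.42·0.318079 + 0.31·1 = 0.443641.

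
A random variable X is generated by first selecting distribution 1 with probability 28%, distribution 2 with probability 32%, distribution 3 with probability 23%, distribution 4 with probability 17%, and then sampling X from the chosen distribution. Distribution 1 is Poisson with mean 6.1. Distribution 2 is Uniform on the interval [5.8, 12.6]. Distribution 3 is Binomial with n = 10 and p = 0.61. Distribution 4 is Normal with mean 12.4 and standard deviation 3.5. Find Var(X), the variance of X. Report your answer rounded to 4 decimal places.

11.1373

Per component, 1: μ=6.1, E[X²]=43.31; 2: μ=9.2, E[X²]=88.4933; 3: μ=6.1, E[X²]=39.589; 4: μ=12.4, E[X²]=166.01.
E[X] = 0.28·6.1 + 0.32·9.2 + 0.23·6.1 + 0.17·12.4 = 8.163.
E[X²] = 0.28·43.31 + 0.32·88.4933 + 0.23·39.589 + 0.17·166.01 = 77.7718.
Var(X) = E[X²] − (E[X])² = 77.7718 − 66.6346 = 11.1373.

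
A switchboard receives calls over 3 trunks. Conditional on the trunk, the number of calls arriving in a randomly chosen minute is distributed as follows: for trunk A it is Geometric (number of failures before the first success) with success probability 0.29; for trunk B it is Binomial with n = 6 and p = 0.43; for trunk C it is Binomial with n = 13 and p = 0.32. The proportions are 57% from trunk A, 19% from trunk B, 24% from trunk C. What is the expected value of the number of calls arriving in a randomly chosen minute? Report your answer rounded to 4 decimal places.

Component means — A: 2.44828; B: 2.58; C: 4.16.
E[X] = 0.57·2.44828 + 0.19·2.58 + 0.24·4.16 = 2.88412.

2.8841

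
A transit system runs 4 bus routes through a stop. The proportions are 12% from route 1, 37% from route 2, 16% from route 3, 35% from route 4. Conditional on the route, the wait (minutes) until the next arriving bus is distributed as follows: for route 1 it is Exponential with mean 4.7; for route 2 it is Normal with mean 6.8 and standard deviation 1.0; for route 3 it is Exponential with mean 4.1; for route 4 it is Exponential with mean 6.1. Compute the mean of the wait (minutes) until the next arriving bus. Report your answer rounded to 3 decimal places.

Component means — 1: 4.7; 2: 6.8; 3: 4.1; 4: 6.1.
E[X] = 0.12·4.7 + 0.37·6.8 + 0.16·4.1 + 0.35·6.1 = 5.871.

5.871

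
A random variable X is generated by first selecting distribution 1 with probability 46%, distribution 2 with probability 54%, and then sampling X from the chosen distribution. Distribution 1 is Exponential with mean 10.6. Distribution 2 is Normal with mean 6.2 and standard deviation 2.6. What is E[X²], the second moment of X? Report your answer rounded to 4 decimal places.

127.7792

For each component E[X²] = Var + (mean)², giving 1: 224.72; 2: 45.2.
Overall E[X²] = 0.46·224.72 + 0.54·45.2 = 127.779.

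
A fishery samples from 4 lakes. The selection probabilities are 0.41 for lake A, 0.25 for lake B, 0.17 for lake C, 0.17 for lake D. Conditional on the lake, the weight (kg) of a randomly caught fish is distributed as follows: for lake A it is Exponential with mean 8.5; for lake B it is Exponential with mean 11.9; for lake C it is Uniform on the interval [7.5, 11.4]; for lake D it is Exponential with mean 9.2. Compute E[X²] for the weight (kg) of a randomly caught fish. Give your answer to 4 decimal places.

For each component E[X²] = Var + (mean)², giving A: 144.5; B: 283.22; C: 90.57; D: 169.28.
Overall E[X²] = 0.41·144.5 + 0.25·283.22 + 0.17·90.57 + 0.17·169.28 = 174.225.

174.2245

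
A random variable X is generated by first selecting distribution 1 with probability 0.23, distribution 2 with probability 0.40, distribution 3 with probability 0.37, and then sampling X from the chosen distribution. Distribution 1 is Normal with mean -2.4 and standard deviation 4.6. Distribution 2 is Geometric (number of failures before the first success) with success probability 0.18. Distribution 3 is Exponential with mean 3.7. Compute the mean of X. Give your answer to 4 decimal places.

2.6392

Component means — 1: -2.4; 2: 4.55556; 3: 3.7.
E[X] = 0.23·-2.4 + 0.4·4.55556 + 0.37·3.7 = 2.63922.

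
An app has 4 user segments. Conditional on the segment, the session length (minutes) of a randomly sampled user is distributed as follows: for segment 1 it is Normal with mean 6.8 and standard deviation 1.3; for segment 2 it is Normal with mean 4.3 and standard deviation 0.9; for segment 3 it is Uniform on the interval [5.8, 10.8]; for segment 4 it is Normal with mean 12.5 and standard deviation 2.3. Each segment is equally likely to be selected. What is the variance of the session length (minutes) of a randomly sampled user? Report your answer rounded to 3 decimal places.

Per component, 1: μ=6.8, E[X²]=47.93; 2: μ=4.3, E[X²]=19.3; 3: μ=8.3, E[X²]=70.9733; 4: μ=12.5, E[X²]=161.54.
E[X] = 0.25·6.8 + 0.25·4.3 + 0.25·8.3 + 0.25·12.5 = 7.975.
E[X²] = 0.25·47.93 + 0.25·19.3 + 0.25·70.9733 + 0.25·161.54 = 74.9358.
Var(X) = E[X²] − (E[X])² = 74.9358 − 63.6006 = 11.3352.

11.335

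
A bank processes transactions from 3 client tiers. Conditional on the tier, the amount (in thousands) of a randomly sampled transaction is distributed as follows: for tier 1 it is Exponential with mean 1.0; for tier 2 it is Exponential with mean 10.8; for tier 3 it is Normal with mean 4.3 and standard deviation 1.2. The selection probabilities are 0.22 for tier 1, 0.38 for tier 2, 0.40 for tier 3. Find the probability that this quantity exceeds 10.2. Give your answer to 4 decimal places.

0.1478

Conditional on each tier, P(X > 10.2): 1: 3.71703e-05; 2: 0.388896; 3: 4.40151e-07.
By total probability, P(X > 10.2) = 0.22·3.71703e-05 + 0.38·0.388896 + 0.4·4.40151e-07 = 0.147789.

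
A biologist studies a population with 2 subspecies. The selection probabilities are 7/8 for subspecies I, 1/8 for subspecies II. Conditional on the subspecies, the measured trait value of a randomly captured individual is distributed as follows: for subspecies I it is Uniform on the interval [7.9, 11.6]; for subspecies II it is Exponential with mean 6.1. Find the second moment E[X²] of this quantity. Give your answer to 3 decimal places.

93.480

For each component E[X²] = Var + (mean)², giving I: 96.2033; II: 74.42.
Overall E[X²] = 0.875·96.2033 + 0.125·74.42 = 93.4804.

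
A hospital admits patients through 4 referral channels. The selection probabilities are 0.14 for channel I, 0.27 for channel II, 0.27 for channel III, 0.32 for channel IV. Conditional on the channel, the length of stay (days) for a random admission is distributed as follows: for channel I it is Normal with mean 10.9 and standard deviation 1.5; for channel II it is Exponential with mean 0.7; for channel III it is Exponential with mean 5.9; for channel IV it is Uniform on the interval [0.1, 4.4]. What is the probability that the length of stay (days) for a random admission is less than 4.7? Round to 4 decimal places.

Conditional on each channel, P(X < 4.7): I: 1.7877e-05; II: 0.998787; III: 0.549145; IV: 1.
By total probability, P(X < 4.7) = 0.14·1.7877e-05 + 0.27·0.998787 + 0.27·0.549145 + 0.32·1 = 0.737944.

0.7379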